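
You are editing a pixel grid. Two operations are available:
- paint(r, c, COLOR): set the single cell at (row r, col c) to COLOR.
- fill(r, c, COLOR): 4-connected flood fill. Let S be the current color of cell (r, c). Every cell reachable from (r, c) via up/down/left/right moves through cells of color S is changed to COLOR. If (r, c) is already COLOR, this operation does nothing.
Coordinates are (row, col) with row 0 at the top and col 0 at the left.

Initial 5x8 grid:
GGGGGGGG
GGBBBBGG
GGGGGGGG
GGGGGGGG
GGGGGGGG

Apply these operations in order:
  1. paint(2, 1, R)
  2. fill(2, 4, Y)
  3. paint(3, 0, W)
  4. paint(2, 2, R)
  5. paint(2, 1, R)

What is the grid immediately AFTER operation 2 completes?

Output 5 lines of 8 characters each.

After op 1 paint(2,1,R):
GGGGGGGG
GGBBBBGG
GRGGGGGG
GGGGGGGG
GGGGGGGG
After op 2 fill(2,4,Y) [35 cells changed]:
YYYYYYYY
YYBBBBYY
YRYYYYYY
YYYYYYYY
YYYYYYYY

Answer: YYYYYYYY
YYBBBBYY
YRYYYYYY
YYYYYYYY
YYYYYYYY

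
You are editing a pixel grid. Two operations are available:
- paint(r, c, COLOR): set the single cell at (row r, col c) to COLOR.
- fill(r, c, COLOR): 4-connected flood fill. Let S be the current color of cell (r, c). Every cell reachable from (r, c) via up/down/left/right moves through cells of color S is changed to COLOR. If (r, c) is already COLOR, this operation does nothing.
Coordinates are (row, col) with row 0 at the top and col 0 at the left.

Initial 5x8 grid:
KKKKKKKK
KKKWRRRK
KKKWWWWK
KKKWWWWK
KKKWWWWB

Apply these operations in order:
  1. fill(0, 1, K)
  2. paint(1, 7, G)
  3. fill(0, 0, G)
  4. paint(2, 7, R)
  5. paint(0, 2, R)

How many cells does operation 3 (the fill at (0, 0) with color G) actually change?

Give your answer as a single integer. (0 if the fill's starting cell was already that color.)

After op 1 fill(0,1,K) [0 cells changed]:
KKKKKKKK
KKKWRRRK
KKKWWWWK
KKKWWWWK
KKKWWWWB
After op 2 paint(1,7,G):
KKKKKKKK
KKKWRRRG
KKKWWWWK
KKKWWWWK
KKKWWWWB
After op 3 fill(0,0,G) [20 cells changed]:
GGGGGGGG
GGGWRRRG
GGGWWWWK
GGGWWWWK
GGGWWWWB

Answer: 20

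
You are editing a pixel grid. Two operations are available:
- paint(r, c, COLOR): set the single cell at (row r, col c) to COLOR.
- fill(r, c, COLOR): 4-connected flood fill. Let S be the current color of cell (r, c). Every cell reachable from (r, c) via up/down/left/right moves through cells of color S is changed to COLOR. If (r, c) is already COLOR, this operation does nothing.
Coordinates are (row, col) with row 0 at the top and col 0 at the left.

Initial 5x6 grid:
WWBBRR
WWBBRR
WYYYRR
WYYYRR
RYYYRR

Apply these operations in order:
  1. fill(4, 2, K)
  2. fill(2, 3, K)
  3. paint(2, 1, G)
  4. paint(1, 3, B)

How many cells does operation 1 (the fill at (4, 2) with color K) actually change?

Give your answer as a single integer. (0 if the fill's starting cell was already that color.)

Answer: 9

Derivation:
After op 1 fill(4,2,K) [9 cells changed]:
WWBBRR
WWBBRR
WKKKRR
WKKKRR
RKKKRR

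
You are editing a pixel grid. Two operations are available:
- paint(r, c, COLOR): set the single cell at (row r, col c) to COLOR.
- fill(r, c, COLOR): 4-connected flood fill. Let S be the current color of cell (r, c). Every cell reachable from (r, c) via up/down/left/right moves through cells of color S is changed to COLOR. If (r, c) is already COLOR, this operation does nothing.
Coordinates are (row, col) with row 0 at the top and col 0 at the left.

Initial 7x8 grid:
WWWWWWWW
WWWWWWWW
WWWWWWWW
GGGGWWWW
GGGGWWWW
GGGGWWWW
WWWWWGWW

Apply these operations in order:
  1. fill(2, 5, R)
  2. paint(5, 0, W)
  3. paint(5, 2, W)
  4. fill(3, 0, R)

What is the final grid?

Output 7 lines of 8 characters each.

Answer: RRRRRRRR
RRRRRRRR
RRRRRRRR
RRRRRRRR
RRRRRRRR
WRWRRRRR
RRRRRGRR

Derivation:
After op 1 fill(2,5,R) [43 cells changed]:
RRRRRRRR
RRRRRRRR
RRRRRRRR
GGGGRRRR
GGGGRRRR
GGGGRRRR
RRRRRGRR
After op 2 paint(5,0,W):
RRRRRRRR
RRRRRRRR
RRRRRRRR
GGGGRRRR
GGGGRRRR
WGGGRRRR
RRRRRGRR
After op 3 paint(5,2,W):
RRRRRRRR
RRRRRRRR
RRRRRRRR
GGGGRRRR
GGGGRRRR
WGWGRRRR
RRRRRGRR
After op 4 fill(3,0,R) [10 cells changed]:
RRRRRRRR
RRRRRRRR
RRRRRRRR
RRRRRRRR
RRRRRRRR
WRWRRRRR
RRRRRGRR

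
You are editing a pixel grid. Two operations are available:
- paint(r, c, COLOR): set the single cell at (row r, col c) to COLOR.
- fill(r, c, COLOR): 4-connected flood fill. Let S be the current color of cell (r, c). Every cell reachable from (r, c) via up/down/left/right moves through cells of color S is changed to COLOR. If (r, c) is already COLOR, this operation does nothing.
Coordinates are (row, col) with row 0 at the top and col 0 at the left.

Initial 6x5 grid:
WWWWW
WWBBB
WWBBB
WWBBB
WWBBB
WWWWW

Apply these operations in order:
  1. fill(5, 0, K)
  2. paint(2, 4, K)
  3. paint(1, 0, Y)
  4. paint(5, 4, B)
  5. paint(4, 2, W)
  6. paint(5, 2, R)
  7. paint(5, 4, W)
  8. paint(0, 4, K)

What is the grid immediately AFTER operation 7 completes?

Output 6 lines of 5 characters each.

After op 1 fill(5,0,K) [18 cells changed]:
KKKKK
KKBBB
KKBBB
KKBBB
KKBBB
KKKKK
After op 2 paint(2,4,K):
KKKKK
KKBBB
KKBBK
KKBBB
KKBBB
KKKKK
After op 3 paint(1,0,Y):
KKKKK
YKBBB
KKBBK
KKBBB
KKBBB
KKKKK
After op 4 paint(5,4,B):
KKKKK
YKBBB
KKBBK
KKBBB
KKBBB
KKKKB
After op 5 paint(4,2,W):
KKKKK
YKBBB
KKBBK
KKBBB
KKWBB
KKKKB
After op 6 paint(5,2,R):
KKKKK
YKBBB
KKBBK
KKBBB
KKWBB
KKRKB
After op 7 paint(5,4,W):
KKKKK
YKBBB
KKBBK
KKBBB
KKWBB
KKRKW

Answer: KKKKK
YKBBB
KKBBK
KKBBB
KKWBB
KKRKW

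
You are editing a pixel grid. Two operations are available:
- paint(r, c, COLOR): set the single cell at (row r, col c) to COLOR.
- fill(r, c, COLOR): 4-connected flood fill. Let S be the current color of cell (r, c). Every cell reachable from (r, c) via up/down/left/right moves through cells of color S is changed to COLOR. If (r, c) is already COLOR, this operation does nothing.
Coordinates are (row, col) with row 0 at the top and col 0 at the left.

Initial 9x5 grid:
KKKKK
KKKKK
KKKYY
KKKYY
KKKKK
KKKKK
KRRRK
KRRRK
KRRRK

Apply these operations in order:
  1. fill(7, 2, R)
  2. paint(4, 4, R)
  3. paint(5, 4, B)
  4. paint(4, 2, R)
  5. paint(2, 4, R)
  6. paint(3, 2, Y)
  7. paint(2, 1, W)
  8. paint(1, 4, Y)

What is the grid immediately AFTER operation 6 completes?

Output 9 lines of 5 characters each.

Answer: KKKKK
KKKKK
KKKYR
KKYYY
KKRKR
KKKKB
KRRRK
KRRRK
KRRRK

Derivation:
After op 1 fill(7,2,R) [0 cells changed]:
KKKKK
KKKKK
KKKYY
KKKYY
KKKKK
KKKKK
KRRRK
KRRRK
KRRRK
After op 2 paint(4,4,R):
KKKKK
KKKKK
KKKYY
KKKYY
KKKKR
KKKKK
KRRRK
KRRRK
KRRRK
After op 3 paint(5,4,B):
KKKKK
KKKKK
KKKYY
KKKYY
KKKKR
KKKKB
KRRRK
KRRRK
KRRRK
After op 4 paint(4,2,R):
KKKKK
KKKKK
KKKYY
KKKYY
KKRKR
KKKKB
KRRRK
KRRRK
KRRRK
After op 5 paint(2,4,R):
KKKKK
KKKKK
KKKYR
KKKYY
KKRKR
KKKKB
KRRRK
KRRRK
KRRRK
After op 6 paint(3,2,Y):
KKKKK
KKKKK
KKKYR
KKYYY
KKRKR
KKKKB
KRRRK
KRRRK
KRRRK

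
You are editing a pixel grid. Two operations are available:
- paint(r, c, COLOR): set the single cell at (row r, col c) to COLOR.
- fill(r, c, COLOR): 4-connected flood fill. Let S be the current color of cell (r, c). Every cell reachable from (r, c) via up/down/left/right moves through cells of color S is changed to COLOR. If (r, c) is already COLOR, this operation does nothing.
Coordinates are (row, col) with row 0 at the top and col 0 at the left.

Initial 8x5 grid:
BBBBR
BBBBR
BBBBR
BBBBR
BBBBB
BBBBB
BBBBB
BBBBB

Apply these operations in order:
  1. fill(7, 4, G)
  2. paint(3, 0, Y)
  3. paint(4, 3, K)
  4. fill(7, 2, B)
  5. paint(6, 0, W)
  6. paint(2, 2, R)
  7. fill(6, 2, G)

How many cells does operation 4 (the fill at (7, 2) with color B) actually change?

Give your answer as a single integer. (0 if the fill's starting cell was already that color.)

After op 1 fill(7,4,G) [36 cells changed]:
GGGGR
GGGGR
GGGGR
GGGGR
GGGGG
GGGGG
GGGGG
GGGGG
After op 2 paint(3,0,Y):
GGGGR
GGGGR
GGGGR
YGGGR
GGGGG
GGGGG
GGGGG
GGGGG
After op 3 paint(4,3,K):
GGGGR
GGGGR
GGGGR
YGGGR
GGGKG
GGGGG
GGGGG
GGGGG
After op 4 fill(7,2,B) [34 cells changed]:
BBBBR
BBBBR
BBBBR
YBBBR
BBBKB
BBBBB
BBBBB
BBBBB

Answer: 34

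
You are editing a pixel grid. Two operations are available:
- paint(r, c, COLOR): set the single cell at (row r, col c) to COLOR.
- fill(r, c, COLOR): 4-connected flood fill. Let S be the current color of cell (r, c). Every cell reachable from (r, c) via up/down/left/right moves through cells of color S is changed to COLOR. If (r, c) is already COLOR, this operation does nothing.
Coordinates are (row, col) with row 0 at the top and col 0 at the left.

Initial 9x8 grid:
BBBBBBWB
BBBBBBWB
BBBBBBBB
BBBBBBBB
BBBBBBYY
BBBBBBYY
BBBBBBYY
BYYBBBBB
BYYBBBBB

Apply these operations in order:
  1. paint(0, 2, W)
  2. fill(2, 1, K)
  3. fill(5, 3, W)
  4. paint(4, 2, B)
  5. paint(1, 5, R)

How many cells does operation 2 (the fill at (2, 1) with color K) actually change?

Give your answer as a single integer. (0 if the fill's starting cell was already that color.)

After op 1 paint(0,2,W):
BBWBBBWB
BBBBBBWB
BBBBBBBB
BBBBBBBB
BBBBBBYY
BBBBBBYY
BBBBBBYY
BYYBBBBB
BYYBBBBB
After op 2 fill(2,1,K) [59 cells changed]:
KKWKKKWK
KKKKKKWK
KKKKKKKK
KKKKKKKK
KKKKKKYY
KKKKKKYY
KKKKKKYY
KYYKKKKK
KYYKKKKK

Answer: 59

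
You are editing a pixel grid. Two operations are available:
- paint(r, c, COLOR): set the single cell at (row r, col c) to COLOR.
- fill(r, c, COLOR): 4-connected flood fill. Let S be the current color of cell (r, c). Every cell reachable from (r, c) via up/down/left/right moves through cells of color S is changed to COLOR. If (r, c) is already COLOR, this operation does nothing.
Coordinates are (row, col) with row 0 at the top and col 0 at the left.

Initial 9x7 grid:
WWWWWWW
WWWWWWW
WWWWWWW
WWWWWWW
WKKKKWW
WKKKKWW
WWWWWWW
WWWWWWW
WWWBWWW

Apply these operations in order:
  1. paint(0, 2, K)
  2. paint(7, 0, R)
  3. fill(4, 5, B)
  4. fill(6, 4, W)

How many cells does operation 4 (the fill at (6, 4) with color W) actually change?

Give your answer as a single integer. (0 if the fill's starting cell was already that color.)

After op 1 paint(0,2,K):
WWKWWWW
WWWWWWW
WWWWWWW
WWWWWWW
WKKKKWW
WKKKKWW
WWWWWWW
WWWWWWW
WWWBWWW
After op 2 paint(7,0,R):
WWKWWWW
WWWWWWW
WWWWWWW
WWWWWWW
WKKKKWW
WKKKKWW
WWWWWWW
RWWWWWW
WWWBWWW
After op 3 fill(4,5,B) [52 cells changed]:
BBKBBBB
BBBBBBB
BBBBBBB
BBBBBBB
BKKKKBB
BKKKKBB
BBBBBBB
RBBBBBB
BBBBBBB
After op 4 fill(6,4,W) [53 cells changed]:
WWKWWWW
WWWWWWW
WWWWWWW
WWWWWWW
WKKKKWW
WKKKKWW
WWWWWWW
RWWWWWW
WWWWWWW

Answer: 53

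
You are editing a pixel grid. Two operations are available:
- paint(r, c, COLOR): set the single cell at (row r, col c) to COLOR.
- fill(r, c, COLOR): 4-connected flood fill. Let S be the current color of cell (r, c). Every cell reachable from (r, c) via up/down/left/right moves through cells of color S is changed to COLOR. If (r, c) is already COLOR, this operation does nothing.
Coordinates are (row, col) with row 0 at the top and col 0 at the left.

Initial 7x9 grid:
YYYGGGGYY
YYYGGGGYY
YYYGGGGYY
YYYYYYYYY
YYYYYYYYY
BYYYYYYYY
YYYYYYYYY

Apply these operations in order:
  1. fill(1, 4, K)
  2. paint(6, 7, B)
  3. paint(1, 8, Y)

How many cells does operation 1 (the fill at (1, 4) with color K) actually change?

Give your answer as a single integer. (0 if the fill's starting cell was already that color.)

Answer: 12

Derivation:
After op 1 fill(1,4,K) [12 cells changed]:
YYYKKKKYY
YYYKKKKYY
YYYKKKKYY
YYYYYYYYY
YYYYYYYYY
BYYYYYYYY
YYYYYYYYY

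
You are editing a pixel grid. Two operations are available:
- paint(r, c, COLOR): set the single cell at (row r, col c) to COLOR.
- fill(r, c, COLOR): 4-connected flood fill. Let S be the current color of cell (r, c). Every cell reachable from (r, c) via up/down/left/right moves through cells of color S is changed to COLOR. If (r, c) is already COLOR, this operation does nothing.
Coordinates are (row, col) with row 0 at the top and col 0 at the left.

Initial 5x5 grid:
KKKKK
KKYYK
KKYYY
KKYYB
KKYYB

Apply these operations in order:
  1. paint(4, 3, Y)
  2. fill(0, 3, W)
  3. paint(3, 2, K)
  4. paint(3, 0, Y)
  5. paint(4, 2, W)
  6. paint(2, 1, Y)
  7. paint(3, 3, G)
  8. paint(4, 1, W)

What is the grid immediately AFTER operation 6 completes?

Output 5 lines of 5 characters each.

After op 1 paint(4,3,Y):
KKKKK
KKYYK
KKYYY
KKYYB
KKYYB
After op 2 fill(0,3,W) [14 cells changed]:
WWWWW
WWYYW
WWYYY
WWYYB
WWYYB
After op 3 paint(3,2,K):
WWWWW
WWYYW
WWYYY
WWKYB
WWYYB
After op 4 paint(3,0,Y):
WWWWW
WWYYW
WWYYY
YWKYB
WWYYB
After op 5 paint(4,2,W):
WWWWW
WWYYW
WWYYY
YWKYB
WWWYB
After op 6 paint(2,1,Y):
WWWWW
WWYYW
WYYYY
YWKYB
WWWYB

Answer: WWWWW
WWYYW
WYYYY
YWKYB
WWWYB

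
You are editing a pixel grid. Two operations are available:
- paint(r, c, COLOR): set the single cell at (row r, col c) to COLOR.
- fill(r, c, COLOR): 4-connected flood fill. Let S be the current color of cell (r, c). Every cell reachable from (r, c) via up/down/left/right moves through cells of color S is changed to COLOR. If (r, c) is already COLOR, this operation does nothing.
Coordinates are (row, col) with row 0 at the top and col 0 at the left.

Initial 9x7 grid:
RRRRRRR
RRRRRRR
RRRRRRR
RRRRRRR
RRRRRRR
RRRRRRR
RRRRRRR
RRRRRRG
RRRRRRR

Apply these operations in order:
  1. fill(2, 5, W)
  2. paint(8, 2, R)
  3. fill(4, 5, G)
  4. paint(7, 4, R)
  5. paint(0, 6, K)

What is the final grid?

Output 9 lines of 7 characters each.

Answer: GGGGGGK
GGGGGGG
GGGGGGG
GGGGGGG
GGGGGGG
GGGGGGG
GGGGGGG
GGGGRGG
GGRGGGG

Derivation:
After op 1 fill(2,5,W) [62 cells changed]:
WWWWWWW
WWWWWWW
WWWWWWW
WWWWWWW
WWWWWWW
WWWWWWW
WWWWWWW
WWWWWWG
WWWWWWW
After op 2 paint(8,2,R):
WWWWWWW
WWWWWWW
WWWWWWW
WWWWWWW
WWWWWWW
WWWWWWW
WWWWWWW
WWWWWWG
WWRWWWW
After op 3 fill(4,5,G) [61 cells changed]:
GGGGGGG
GGGGGGG
GGGGGGG
GGGGGGG
GGGGGGG
GGGGGGG
GGGGGGG
GGGGGGG
GGRGGGG
After op 4 paint(7,4,R):
GGGGGGG
GGGGGGG
GGGGGGG
GGGGGGG
GGGGGGG
GGGGGGG
GGGGGGG
GGGGRGG
GGRGGGG
After op 5 paint(0,6,K):
GGGGGGK
GGGGGGG
GGGGGGG
GGGGGGG
GGGGGGG
GGGGGGG
GGGGGGG
GGGGRGG
GGRGGGG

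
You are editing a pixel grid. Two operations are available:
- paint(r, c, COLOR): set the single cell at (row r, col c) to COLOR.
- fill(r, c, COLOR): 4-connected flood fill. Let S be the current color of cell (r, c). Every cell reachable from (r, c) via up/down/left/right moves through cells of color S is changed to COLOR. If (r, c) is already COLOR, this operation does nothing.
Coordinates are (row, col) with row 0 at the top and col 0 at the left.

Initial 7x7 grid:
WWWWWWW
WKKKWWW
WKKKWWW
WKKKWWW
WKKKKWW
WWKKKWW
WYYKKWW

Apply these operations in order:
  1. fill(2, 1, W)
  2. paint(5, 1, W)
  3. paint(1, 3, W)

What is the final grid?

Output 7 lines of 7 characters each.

After op 1 fill(2,1,W) [18 cells changed]:
WWWWWWW
WWWWWWW
WWWWWWW
WWWWWWW
WWWWWWW
WWWWWWW
WYYWWWW
After op 2 paint(5,1,W):
WWWWWWW
WWWWWWW
WWWWWWW
WWWWWWW
WWWWWWW
WWWWWWW
WYYWWWW
After op 3 paint(1,3,W):
WWWWWWW
WWWWWWW
WWWWWWW
WWWWWWW
WWWWWWW
WWWWWWW
WYYWWWW

Answer: WWWWWWW
WWWWWWW
WWWWWWW
WWWWWWW
WWWWWWW
WWWWWWW
WYYWWWW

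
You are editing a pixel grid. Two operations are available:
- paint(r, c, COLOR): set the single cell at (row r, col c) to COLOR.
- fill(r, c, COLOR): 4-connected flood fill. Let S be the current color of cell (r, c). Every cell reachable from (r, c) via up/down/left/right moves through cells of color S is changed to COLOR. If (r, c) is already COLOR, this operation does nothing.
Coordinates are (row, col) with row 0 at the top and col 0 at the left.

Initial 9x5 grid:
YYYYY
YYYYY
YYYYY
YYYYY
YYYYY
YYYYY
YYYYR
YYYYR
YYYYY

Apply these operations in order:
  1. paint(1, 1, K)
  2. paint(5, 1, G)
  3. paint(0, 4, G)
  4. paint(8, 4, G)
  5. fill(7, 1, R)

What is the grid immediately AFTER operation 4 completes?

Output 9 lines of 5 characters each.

After op 1 paint(1,1,K):
YYYYY
YKYYY
YYYYY
YYYYY
YYYYY
YYYYY
YYYYR
YYYYR
YYYYY
After op 2 paint(5,1,G):
YYYYY
YKYYY
YYYYY
YYYYY
YYYYY
YGYYY
YYYYR
YYYYR
YYYYY
After op 3 paint(0,4,G):
YYYYG
YKYYY
YYYYY
YYYYY
YYYYY
YGYYY
YYYYR
YYYYR
YYYYY
After op 4 paint(8,4,G):
YYYYG
YKYYY
YYYYY
YYYYY
YYYYY
YGYYY
YYYYR
YYYYR
YYYYG

Answer: YYYYG
YKYYY
YYYYY
YYYYY
YYYYY
YGYYY
YYYYR
YYYYR
YYYYG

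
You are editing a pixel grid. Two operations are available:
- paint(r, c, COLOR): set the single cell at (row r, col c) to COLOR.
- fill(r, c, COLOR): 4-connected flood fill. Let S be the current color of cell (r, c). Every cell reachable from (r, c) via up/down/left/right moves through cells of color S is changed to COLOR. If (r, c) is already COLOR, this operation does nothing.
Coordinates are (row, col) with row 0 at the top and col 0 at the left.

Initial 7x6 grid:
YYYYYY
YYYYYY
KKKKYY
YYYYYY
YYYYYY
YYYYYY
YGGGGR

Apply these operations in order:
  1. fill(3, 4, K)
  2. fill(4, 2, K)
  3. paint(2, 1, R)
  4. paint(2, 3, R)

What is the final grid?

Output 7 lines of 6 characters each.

After op 1 fill(3,4,K) [33 cells changed]:
KKKKKK
KKKKKK
KKKKKK
KKKKKK
KKKKKK
KKKKKK
KGGGGR
After op 2 fill(4,2,K) [0 cells changed]:
KKKKKK
KKKKKK
KKKKKK
KKKKKK
KKKKKK
KKKKKK
KGGGGR
After op 3 paint(2,1,R):
KKKKKK
KKKKKK
KRKKKK
KKKKKK
KKKKKK
KKKKKK
KGGGGR
After op 4 paint(2,3,R):
KKKKKK
KKKKKK
KRKRKK
KKKKKK
KKKKKK
KKKKKK
KGGGGR

Answer: KKKKKK
KKKKKK
KRKRKK
KKKKKK
KKKKKK
KKKKKK
KGGGGR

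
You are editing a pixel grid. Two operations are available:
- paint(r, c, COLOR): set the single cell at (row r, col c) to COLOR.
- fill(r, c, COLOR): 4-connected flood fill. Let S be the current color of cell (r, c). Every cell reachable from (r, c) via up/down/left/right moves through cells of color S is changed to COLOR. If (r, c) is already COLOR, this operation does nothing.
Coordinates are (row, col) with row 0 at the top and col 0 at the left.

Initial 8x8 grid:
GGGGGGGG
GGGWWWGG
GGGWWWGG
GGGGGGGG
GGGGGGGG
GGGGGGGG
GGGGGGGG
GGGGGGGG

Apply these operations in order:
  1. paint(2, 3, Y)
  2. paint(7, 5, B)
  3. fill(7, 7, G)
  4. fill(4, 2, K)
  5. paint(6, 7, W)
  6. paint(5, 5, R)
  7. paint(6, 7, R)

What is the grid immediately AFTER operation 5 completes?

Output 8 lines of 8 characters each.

Answer: KKKKKKKK
KKKWWWKK
KKKYWWKK
KKKKKKKK
KKKKKKKK
KKKKKKKK
KKKKKKKW
KKKKKBKK

Derivation:
After op 1 paint(2,3,Y):
GGGGGGGG
GGGWWWGG
GGGYWWGG
GGGGGGGG
GGGGGGGG
GGGGGGGG
GGGGGGGG
GGGGGGGG
After op 2 paint(7,5,B):
GGGGGGGG
GGGWWWGG
GGGYWWGG
GGGGGGGG
GGGGGGGG
GGGGGGGG
GGGGGGGG
GGGGGBGG
After op 3 fill(7,7,G) [0 cells changed]:
GGGGGGGG
GGGWWWGG
GGGYWWGG
GGGGGGGG
GGGGGGGG
GGGGGGGG
GGGGGGGG
GGGGGBGG
After op 4 fill(4,2,K) [57 cells changed]:
KKKKKKKK
KKKWWWKK
KKKYWWKK
KKKKKKKK
KKKKKKKK
KKKKKKKK
KKKKKKKK
KKKKKBKK
After op 5 paint(6,7,W):
KKKKKKKK
KKKWWWKK
KKKYWWKK
KKKKKKKK
KKKKKKKK
KKKKKKKK
KKKKKKKW
KKKKKBKK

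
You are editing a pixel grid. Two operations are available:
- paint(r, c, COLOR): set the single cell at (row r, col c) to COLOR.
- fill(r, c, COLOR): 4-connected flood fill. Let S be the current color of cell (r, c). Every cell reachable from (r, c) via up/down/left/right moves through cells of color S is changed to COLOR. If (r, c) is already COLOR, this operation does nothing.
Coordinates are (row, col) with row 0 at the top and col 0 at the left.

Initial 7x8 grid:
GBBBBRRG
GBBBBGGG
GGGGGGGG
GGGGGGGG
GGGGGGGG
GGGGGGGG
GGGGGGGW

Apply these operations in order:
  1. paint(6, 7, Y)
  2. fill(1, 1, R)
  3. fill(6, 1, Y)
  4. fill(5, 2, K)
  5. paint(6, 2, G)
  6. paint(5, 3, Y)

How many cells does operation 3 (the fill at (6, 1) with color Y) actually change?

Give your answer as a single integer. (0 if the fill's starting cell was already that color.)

After op 1 paint(6,7,Y):
GBBBBRRG
GBBBBGGG
GGGGGGGG
GGGGGGGG
GGGGGGGG
GGGGGGGG
GGGGGGGY
After op 2 fill(1,1,R) [8 cells changed]:
GRRRRRRG
GRRRRGGG
GGGGGGGG
GGGGGGGG
GGGGGGGG
GGGGGGGG
GGGGGGGY
After op 3 fill(6,1,Y) [45 cells changed]:
YRRRRRRY
YRRRRYYY
YYYYYYYY
YYYYYYYY
YYYYYYYY
YYYYYYYY
YYYYYYYY

Answer: 45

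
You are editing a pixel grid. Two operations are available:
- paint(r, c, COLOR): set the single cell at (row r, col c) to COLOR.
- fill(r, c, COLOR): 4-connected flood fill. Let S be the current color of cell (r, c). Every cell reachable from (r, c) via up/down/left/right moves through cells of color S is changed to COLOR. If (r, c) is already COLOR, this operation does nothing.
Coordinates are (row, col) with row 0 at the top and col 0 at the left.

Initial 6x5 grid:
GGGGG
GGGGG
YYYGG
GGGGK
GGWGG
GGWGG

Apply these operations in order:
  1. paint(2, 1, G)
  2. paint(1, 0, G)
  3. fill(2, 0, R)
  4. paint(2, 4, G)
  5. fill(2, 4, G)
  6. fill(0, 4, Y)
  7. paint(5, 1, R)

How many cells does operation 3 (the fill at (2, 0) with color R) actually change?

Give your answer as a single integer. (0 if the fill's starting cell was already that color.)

After op 1 paint(2,1,G):
GGGGG
GGGGG
YGYGG
GGGGK
GGWGG
GGWGG
After op 2 paint(1,0,G):
GGGGG
GGGGG
YGYGG
GGGGK
GGWGG
GGWGG
After op 3 fill(2,0,R) [1 cells changed]:
GGGGG
GGGGG
RGYGG
GGGGK
GGWGG
GGWGG

Answer: 1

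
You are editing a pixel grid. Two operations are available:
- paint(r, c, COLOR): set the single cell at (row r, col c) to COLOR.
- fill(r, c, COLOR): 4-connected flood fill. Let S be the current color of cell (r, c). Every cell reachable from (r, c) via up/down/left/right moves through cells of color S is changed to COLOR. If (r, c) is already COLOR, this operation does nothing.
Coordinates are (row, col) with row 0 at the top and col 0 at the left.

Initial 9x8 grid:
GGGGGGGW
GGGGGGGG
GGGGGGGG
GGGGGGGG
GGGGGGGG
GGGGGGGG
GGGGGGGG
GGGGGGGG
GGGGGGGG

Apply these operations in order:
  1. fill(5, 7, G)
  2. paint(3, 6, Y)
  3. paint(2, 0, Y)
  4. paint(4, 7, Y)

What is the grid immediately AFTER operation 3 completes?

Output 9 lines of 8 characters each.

Answer: GGGGGGGW
GGGGGGGG
YGGGGGGG
GGGGGGYG
GGGGGGGG
GGGGGGGG
GGGGGGGG
GGGGGGGG
GGGGGGGG

Derivation:
After op 1 fill(5,7,G) [0 cells changed]:
GGGGGGGW
GGGGGGGG
GGGGGGGG
GGGGGGGG
GGGGGGGG
GGGGGGGG
GGGGGGGG
GGGGGGGG
GGGGGGGG
After op 2 paint(3,6,Y):
GGGGGGGW
GGGGGGGG
GGGGGGGG
GGGGGGYG
GGGGGGGG
GGGGGGGG
GGGGGGGG
GGGGGGGG
GGGGGGGG
After op 3 paint(2,0,Y):
GGGGGGGW
GGGGGGGG
YGGGGGGG
GGGGGGYG
GGGGGGGG
GGGGGGGG
GGGGGGGG
GGGGGGGG
GGGGGGGG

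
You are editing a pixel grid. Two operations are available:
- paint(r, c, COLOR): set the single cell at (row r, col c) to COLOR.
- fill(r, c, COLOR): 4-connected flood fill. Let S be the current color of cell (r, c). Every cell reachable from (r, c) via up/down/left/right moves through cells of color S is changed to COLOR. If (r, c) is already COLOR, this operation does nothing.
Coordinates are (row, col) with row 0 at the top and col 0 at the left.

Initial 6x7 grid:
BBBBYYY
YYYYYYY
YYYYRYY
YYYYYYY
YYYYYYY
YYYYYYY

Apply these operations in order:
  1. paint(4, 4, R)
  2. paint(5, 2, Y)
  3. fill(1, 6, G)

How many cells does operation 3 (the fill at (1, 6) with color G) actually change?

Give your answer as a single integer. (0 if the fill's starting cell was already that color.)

After op 1 paint(4,4,R):
BBBBYYY
YYYYYYY
YYYYRYY
YYYYYYY
YYYYRYY
YYYYYYY
After op 2 paint(5,2,Y):
BBBBYYY
YYYYYYY
YYYYRYY
YYYYYYY
YYYYRYY
YYYYYYY
After op 3 fill(1,6,G) [36 cells changed]:
BBBBGGG
GGGGGGG
GGGGRGG
GGGGGGG
GGGGRGG
GGGGGGG

Answer: 36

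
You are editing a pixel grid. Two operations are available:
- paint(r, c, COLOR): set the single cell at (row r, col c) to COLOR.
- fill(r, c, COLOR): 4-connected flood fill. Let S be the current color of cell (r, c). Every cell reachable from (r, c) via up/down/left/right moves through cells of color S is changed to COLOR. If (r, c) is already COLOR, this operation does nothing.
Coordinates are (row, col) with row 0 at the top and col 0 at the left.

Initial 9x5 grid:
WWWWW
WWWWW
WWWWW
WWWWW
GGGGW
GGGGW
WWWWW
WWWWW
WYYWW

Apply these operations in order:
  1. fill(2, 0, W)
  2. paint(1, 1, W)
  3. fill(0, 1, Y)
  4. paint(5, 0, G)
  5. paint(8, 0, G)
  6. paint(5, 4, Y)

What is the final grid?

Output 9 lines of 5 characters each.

After op 1 fill(2,0,W) [0 cells changed]:
WWWWW
WWWWW
WWWWW
WWWWW
GGGGW
GGGGW
WWWWW
WWWWW
WYYWW
After op 2 paint(1,1,W):
WWWWW
WWWWW
WWWWW
WWWWW
GGGGW
GGGGW
WWWWW
WWWWW
WYYWW
After op 3 fill(0,1,Y) [35 cells changed]:
YYYYY
YYYYY
YYYYY
YYYYY
GGGGY
GGGGY
YYYYY
YYYYY
YYYYY
After op 4 paint(5,0,G):
YYYYY
YYYYY
YYYYY
YYYYY
GGGGY
GGGGY
YYYYY
YYYYY
YYYYY
After op 5 paint(8,0,G):
YYYYY
YYYYY
YYYYY
YYYYY
GGGGY
GGGGY
YYYYY
YYYYY
GYYYY
After op 6 paint(5,4,Y):
YYYYY
YYYYY
YYYYY
YYYYY
GGGGY
GGGGY
YYYYY
YYYYY
GYYYY

Answer: YYYYY
YYYYY
YYYYY
YYYYY
GGGGY
GGGGY
YYYYY
YYYYY
GYYYY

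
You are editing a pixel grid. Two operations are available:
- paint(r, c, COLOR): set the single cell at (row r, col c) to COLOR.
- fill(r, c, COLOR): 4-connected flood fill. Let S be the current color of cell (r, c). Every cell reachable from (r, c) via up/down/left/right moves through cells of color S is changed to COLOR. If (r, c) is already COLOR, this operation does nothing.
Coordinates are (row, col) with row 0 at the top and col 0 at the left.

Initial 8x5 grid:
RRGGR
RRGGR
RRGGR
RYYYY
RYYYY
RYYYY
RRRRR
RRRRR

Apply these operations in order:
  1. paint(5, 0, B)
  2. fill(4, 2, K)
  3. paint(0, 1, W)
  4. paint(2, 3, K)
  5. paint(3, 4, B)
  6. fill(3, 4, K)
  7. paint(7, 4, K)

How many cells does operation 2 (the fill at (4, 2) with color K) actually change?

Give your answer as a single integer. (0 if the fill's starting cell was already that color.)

Answer: 12

Derivation:
After op 1 paint(5,0,B):
RRGGR
RRGGR
RRGGR
RYYYY
RYYYY
BYYYY
RRRRR
RRRRR
After op 2 fill(4,2,K) [12 cells changed]:
RRGGR
RRGGR
RRGGR
RKKKK
RKKKK
BKKKK
RRRRR
RRRRR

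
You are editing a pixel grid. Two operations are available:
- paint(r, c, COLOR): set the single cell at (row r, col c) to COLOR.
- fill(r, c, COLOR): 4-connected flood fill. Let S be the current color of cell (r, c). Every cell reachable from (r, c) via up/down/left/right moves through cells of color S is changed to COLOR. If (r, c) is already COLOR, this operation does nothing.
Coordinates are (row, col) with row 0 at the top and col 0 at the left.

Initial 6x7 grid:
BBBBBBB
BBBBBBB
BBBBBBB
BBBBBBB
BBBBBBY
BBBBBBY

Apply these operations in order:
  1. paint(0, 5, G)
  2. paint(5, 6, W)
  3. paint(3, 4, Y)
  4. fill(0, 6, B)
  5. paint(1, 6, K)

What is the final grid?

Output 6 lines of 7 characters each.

After op 1 paint(0,5,G):
BBBBBGB
BBBBBBB
BBBBBBB
BBBBBBB
BBBBBBY
BBBBBBY
After op 2 paint(5,6,W):
BBBBBGB
BBBBBBB
BBBBBBB
BBBBBBB
BBBBBBY
BBBBBBW
After op 3 paint(3,4,Y):
BBBBBGB
BBBBBBB
BBBBBBB
BBBBYBB
BBBBBBY
BBBBBBW
After op 4 fill(0,6,B) [0 cells changed]:
BBBBBGB
BBBBBBB
BBBBBBB
BBBBYBB
BBBBBBY
BBBBBBW
After op 5 paint(1,6,K):
BBBBBGB
BBBBBBK
BBBBBBB
BBBBYBB
BBBBBBY
BBBBBBW

Answer: BBBBBGB
BBBBBBK
BBBBBBB
BBBBYBB
BBBBBBY
BBBBBBW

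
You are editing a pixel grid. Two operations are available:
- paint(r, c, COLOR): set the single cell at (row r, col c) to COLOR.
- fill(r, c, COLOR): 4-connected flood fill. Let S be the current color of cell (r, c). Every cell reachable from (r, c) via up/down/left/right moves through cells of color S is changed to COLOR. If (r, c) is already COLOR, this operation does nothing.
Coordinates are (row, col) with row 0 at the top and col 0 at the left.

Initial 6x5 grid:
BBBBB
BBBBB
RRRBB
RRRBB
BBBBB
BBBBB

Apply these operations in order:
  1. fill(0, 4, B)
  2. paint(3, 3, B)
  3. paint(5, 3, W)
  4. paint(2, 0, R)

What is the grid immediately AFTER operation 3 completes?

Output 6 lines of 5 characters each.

After op 1 fill(0,4,B) [0 cells changed]:
BBBBB
BBBBB
RRRBB
RRRBB
BBBBB
BBBBB
After op 2 paint(3,3,B):
BBBBB
BBBBB
RRRBB
RRRBB
BBBBB
BBBBB
After op 3 paint(5,3,W):
BBBBB
BBBBB
RRRBB
RRRBB
BBBBB
BBBWB

Answer: BBBBB
BBBBB
RRRBB
RRRBB
BBBBB
BBBWB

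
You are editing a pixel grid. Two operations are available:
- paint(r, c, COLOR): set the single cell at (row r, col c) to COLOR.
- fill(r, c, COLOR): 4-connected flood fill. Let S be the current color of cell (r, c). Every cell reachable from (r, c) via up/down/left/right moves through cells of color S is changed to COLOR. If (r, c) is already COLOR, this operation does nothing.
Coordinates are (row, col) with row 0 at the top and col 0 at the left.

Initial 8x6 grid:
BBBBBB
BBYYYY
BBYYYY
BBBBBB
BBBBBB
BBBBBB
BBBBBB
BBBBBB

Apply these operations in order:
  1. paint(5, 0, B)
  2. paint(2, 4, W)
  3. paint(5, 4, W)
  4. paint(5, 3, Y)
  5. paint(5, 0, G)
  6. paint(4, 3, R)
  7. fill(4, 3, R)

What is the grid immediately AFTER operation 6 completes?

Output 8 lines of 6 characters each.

After op 1 paint(5,0,B):
BBBBBB
BBYYYY
BBYYYY
BBBBBB
BBBBBB
BBBBBB
BBBBBB
BBBBBB
After op 2 paint(2,4,W):
BBBBBB
BBYYYY
BBYYWY
BBBBBB
BBBBBB
BBBBBB
BBBBBB
BBBBBB
After op 3 paint(5,4,W):
BBBBBB
BBYYYY
BBYYWY
BBBBBB
BBBBBB
BBBBWB
BBBBBB
BBBBBB
After op 4 paint(5,3,Y):
BBBBBB
BBYYYY
BBYYWY
BBBBBB
BBBBBB
BBBYWB
BBBBBB
BBBBBB
After op 5 paint(5,0,G):
BBBBBB
BBYYYY
BBYYWY
BBBBBB
BBBBBB
GBBYWB
BBBBBB
BBBBBB
After op 6 paint(4,3,R):
BBBBBB
BBYYYY
BBYYWY
BBBBBB
BBBRBB
GBBYWB
BBBBBB
BBBBBB

Answer: BBBBBB
BBYYYY
BBYYWY
BBBBBB
BBBRBB
GBBYWB
BBBBBB
BBBBBB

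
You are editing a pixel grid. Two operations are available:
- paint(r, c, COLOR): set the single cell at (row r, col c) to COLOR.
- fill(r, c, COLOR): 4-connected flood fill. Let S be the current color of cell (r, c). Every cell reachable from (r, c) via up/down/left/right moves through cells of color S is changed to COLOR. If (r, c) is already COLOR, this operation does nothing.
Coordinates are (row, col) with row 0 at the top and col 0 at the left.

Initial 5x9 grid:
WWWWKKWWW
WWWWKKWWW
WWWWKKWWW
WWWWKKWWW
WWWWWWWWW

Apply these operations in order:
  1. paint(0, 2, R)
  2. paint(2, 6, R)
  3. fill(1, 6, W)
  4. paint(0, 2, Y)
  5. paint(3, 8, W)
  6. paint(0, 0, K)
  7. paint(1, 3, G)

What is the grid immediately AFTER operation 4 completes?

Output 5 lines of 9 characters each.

After op 1 paint(0,2,R):
WWRWKKWWW
WWWWKKWWW
WWWWKKWWW
WWWWKKWWW
WWWWWWWWW
After op 2 paint(2,6,R):
WWRWKKWWW
WWWWKKWWW
WWWWKKRWW
WWWWKKWWW
WWWWWWWWW
After op 3 fill(1,6,W) [0 cells changed]:
WWRWKKWWW
WWWWKKWWW
WWWWKKRWW
WWWWKKWWW
WWWWWWWWW
After op 4 paint(0,2,Y):
WWYWKKWWW
WWWWKKWWW
WWWWKKRWW
WWWWKKWWW
WWWWWWWWW

Answer: WWYWKKWWW
WWWWKKWWW
WWWWKKRWW
WWWWKKWWW
WWWWWWWWW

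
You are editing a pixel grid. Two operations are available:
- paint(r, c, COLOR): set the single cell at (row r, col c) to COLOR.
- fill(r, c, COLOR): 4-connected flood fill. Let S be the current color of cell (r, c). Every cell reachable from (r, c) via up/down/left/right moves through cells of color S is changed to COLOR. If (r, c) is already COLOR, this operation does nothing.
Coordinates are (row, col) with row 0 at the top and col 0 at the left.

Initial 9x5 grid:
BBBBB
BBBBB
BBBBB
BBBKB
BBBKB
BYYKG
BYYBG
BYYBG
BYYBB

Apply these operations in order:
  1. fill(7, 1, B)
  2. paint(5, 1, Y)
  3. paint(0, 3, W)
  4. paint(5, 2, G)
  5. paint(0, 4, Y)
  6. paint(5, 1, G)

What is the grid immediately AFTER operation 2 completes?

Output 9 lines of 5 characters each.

Answer: BBBBB
BBBBB
BBBBB
BBBKB
BBBKB
BYBKG
BBBBG
BBBBG
BBBBB

Derivation:
After op 1 fill(7,1,B) [8 cells changed]:
BBBBB
BBBBB
BBBBB
BBBKB
BBBKB
BBBKG
BBBBG
BBBBG
BBBBB
After op 2 paint(5,1,Y):
BBBBB
BBBBB
BBBBB
BBBKB
BBBKB
BYBKG
BBBBG
BBBBG
BBBBB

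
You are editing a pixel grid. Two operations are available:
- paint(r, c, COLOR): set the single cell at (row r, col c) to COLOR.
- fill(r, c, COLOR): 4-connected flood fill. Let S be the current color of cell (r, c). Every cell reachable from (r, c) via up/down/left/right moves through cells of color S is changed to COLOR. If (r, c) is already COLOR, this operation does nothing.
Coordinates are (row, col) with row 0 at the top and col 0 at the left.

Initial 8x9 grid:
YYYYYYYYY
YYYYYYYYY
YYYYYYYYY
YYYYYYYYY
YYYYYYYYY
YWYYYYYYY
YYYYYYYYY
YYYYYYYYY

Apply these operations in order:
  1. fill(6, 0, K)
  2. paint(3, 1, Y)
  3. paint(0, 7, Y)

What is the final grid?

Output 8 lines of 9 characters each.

Answer: KKKKKKKYK
KKKKKKKKK
KKKKKKKKK
KYKKKKKKK
KKKKKKKKK
KWKKKKKKK
KKKKKKKKK
KKKKKKKKK

Derivation:
After op 1 fill(6,0,K) [71 cells changed]:
KKKKKKKKK
KKKKKKKKK
KKKKKKKKK
KKKKKKKKK
KKKKKKKKK
KWKKKKKKK
KKKKKKKKK
KKKKKKKKK
After op 2 paint(3,1,Y):
KKKKKKKKK
KKKKKKKKK
KKKKKKKKK
KYKKKKKKK
KKKKKKKKK
KWKKKKKKK
KKKKKKKKK
KKKKKKKKK
After op 3 paint(0,7,Y):
KKKKKKKYK
KKKKKKKKK
KKKKKKKKK
KYKKKKKKK
KKKKKKKKK
KWKKKKKKK
KKKKKKKKK
KKKKKKKKK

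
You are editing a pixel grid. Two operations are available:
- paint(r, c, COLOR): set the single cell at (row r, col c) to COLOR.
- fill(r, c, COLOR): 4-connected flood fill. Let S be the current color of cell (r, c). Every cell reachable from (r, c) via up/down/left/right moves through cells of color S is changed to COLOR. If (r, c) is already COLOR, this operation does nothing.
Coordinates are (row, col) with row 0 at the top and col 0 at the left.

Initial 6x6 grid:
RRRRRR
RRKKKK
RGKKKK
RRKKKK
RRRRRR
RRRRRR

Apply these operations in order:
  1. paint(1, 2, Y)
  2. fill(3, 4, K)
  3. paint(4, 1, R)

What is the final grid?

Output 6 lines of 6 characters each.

Answer: RRRRRR
RRYKKK
RGKKKK
RRKKKK
RRRRRR
RRRRRR

Derivation:
After op 1 paint(1,2,Y):
RRRRRR
RRYKKK
RGKKKK
RRKKKK
RRRRRR
RRRRRR
After op 2 fill(3,4,K) [0 cells changed]:
RRRRRR
RRYKKK
RGKKKK
RRKKKK
RRRRRR
RRRRRR
After op 3 paint(4,1,R):
RRRRRR
RRYKKK
RGKKKK
RRKKKK
RRRRRR
RRRRRR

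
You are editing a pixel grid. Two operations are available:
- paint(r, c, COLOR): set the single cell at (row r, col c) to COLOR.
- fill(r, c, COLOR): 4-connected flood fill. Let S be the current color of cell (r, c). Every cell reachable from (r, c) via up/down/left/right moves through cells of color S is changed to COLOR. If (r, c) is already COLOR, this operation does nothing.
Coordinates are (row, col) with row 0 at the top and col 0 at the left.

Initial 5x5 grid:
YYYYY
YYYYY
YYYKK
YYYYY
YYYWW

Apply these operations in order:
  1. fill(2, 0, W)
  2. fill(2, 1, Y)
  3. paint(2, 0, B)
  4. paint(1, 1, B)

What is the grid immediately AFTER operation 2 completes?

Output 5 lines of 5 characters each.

After op 1 fill(2,0,W) [21 cells changed]:
WWWWW
WWWWW
WWWKK
WWWWW
WWWWW
After op 2 fill(2,1,Y) [23 cells changed]:
YYYYY
YYYYY
YYYKK
YYYYY
YYYYY

Answer: YYYYY
YYYYY
YYYKK
YYYYY
YYYYY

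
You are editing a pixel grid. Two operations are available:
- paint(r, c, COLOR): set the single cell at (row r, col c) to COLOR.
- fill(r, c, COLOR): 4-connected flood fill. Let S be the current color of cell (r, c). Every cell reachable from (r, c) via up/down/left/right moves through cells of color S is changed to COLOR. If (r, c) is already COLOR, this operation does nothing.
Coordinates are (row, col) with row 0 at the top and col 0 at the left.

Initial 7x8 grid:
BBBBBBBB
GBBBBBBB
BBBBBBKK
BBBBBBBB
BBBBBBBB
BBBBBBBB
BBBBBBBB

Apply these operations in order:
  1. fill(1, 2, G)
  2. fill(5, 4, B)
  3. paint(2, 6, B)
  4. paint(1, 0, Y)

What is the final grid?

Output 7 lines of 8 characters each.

Answer: BBBBBBBB
YBBBBBBB
BBBBBBBK
BBBBBBBB
BBBBBBBB
BBBBBBBB
BBBBBBBB

Derivation:
After op 1 fill(1,2,G) [53 cells changed]:
GGGGGGGG
GGGGGGGG
GGGGGGKK
GGGGGGGG
GGGGGGGG
GGGGGGGG
GGGGGGGG
After op 2 fill(5,4,B) [54 cells changed]:
BBBBBBBB
BBBBBBBB
BBBBBBKK
BBBBBBBB
BBBBBBBB
BBBBBBBB
BBBBBBBB
After op 3 paint(2,6,B):
BBBBBBBB
BBBBBBBB
BBBBBBBK
BBBBBBBB
BBBBBBBB
BBBBBBBB
BBBBBBBB
After op 4 paint(1,0,Y):
BBBBBBBB
YBBBBBBB
BBBBBBBK
BBBBBBBB
BBBBBBBB
BBBBBBBB
BBBBBBBB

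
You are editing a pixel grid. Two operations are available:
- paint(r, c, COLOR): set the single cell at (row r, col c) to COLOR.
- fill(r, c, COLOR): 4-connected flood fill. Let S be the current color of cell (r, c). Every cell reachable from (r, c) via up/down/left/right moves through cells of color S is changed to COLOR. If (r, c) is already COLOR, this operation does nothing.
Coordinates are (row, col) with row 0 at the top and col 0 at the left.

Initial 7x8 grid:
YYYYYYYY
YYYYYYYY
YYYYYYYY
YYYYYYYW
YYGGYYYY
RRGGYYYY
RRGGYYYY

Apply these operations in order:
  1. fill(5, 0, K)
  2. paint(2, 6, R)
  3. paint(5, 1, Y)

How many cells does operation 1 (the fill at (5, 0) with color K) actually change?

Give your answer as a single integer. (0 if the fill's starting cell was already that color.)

Answer: 4

Derivation:
After op 1 fill(5,0,K) [4 cells changed]:
YYYYYYYY
YYYYYYYY
YYYYYYYY
YYYYYYYW
YYGGYYYY
KKGGYYYY
KKGGYYYY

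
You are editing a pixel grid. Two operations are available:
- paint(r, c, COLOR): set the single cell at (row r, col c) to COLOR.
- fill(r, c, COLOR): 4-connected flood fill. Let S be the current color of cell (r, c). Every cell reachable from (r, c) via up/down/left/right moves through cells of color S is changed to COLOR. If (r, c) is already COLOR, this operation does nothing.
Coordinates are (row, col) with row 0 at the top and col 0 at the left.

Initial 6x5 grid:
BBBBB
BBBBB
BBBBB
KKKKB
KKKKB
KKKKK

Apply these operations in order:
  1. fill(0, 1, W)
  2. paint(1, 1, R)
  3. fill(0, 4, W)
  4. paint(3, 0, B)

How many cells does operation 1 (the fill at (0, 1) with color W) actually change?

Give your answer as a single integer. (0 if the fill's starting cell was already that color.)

Answer: 17

Derivation:
After op 1 fill(0,1,W) [17 cells changed]:
WWWWW
WWWWW
WWWWW
KKKKW
KKKKW
KKKKK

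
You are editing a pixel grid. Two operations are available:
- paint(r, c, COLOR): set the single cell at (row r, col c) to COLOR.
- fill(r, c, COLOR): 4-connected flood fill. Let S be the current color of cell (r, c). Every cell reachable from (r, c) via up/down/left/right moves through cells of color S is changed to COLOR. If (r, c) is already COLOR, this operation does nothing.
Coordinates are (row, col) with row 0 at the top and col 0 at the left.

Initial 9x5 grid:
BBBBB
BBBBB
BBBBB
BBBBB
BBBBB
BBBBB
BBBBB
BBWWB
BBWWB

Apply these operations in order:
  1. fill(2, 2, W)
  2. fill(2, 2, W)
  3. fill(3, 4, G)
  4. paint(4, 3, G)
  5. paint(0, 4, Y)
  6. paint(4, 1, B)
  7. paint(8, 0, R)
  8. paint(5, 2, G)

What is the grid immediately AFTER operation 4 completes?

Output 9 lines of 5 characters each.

Answer: GGGGG
GGGGG
GGGGG
GGGGG
GGGGG
GGGGG
GGGGG
GGGGG
GGGGG

Derivation:
After op 1 fill(2,2,W) [41 cells changed]:
WWWWW
WWWWW
WWWWW
WWWWW
WWWWW
WWWWW
WWWWW
WWWWW
WWWWW
After op 2 fill(2,2,W) [0 cells changed]:
WWWWW
WWWWW
WWWWW
WWWWW
WWWWW
WWWWW
WWWWW
WWWWW
WWWWW
After op 3 fill(3,4,G) [45 cells changed]:
GGGGG
GGGGG
GGGGG
GGGGG
GGGGG
GGGGG
GGGGG
GGGGG
GGGGG
After op 4 paint(4,3,G):
GGGGG
GGGGG
GGGGG
GGGGG
GGGGG
GGGGG
GGGGG
GGGGG
GGGGG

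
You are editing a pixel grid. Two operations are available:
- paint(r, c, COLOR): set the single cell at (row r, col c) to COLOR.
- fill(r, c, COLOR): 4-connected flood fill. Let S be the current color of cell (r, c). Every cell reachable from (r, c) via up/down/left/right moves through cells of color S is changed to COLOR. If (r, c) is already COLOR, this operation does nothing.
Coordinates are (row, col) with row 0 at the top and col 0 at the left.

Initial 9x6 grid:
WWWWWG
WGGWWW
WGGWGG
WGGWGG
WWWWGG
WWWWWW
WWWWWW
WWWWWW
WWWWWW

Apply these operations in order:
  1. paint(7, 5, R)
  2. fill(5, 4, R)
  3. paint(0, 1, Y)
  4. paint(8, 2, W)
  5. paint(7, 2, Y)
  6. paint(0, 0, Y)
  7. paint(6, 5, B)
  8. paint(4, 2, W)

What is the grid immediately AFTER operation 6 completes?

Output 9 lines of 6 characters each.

Answer: YYRRRG
RGGRRR
RGGRGG
RGGRGG
RRRRGG
RRRRRR
RRRRRR
RRYRRR
RRWRRR

Derivation:
After op 1 paint(7,5,R):
WWWWWG
WGGWWW
WGGWGG
WGGWGG
WWWWGG
WWWWWW
WWWWWW
WWWWWR
WWWWWW
After op 2 fill(5,4,R) [40 cells changed]:
RRRRRG
RGGRRR
RGGRGG
RGGRGG
RRRRGG
RRRRRR
RRRRRR
RRRRRR
RRRRRR
After op 3 paint(0,1,Y):
RYRRRG
RGGRRR
RGGRGG
RGGRGG
RRRRGG
RRRRRR
RRRRRR
RRRRRR
RRRRRR
After op 4 paint(8,2,W):
RYRRRG
RGGRRR
RGGRGG
RGGRGG
RRRRGG
RRRRRR
RRRRRR
RRRRRR
RRWRRR
After op 5 paint(7,2,Y):
RYRRRG
RGGRRR
RGGRGG
RGGRGG
RRRRGG
RRRRRR
RRRRRR
RRYRRR
RRWRRR
After op 6 paint(0,0,Y):
YYRRRG
RGGRRR
RGGRGG
RGGRGG
RRRRGG
RRRRRR
RRRRRR
RRYRRR
RRWRRR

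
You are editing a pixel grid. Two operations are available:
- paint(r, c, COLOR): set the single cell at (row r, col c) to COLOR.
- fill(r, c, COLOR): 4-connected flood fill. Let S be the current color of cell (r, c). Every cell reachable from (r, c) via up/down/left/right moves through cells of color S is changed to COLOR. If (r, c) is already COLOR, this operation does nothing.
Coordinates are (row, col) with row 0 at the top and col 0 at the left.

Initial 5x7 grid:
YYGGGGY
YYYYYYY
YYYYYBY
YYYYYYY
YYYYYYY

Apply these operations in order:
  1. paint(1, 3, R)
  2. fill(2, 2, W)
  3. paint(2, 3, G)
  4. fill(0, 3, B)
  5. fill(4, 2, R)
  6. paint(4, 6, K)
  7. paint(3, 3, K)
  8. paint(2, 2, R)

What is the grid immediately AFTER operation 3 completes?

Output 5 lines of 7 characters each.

After op 1 paint(1,3,R):
YYGGGGY
YYYRYYY
YYYYYBY
YYYYYYY
YYYYYYY
After op 2 fill(2,2,W) [29 cells changed]:
WWGGGGW
WWWRWWW
WWWWWBW
WWWWWWW
WWWWWWW
After op 3 paint(2,3,G):
WWGGGGW
WWWRWWW
WWWGWBW
WWWWWWW
WWWWWWW

Answer: WWGGGGW
WWWRWWW
WWWGWBW
WWWWWWW
WWWWWWW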